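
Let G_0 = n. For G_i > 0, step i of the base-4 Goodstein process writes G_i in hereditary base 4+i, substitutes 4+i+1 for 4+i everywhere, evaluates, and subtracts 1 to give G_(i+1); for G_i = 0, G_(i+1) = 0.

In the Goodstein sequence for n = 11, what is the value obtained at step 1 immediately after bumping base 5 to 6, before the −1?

14

base 4: 11 = 2·4 + 3; at 5: 2·5 + 3 = 13; next = 12
base 5: 12 = 2·5 + 2; at 6: 2·6 + 2 = 14; next = 13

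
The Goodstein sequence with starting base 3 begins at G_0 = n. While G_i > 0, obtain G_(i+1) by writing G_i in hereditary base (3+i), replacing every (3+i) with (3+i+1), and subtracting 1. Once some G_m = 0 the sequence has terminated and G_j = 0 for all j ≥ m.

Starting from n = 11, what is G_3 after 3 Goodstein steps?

35

[0] 11 ≡ 3^2 + 2 (base 3). Lift 4: 18. −1: 17.
[1] 17 ≡ 4^2 + 1 (base 4). Lift 5: 26. −1: 25.
[2] 25 ≡ 5^2 (base 5). Lift 6: 36. −1: 35.
[3] 35 ≡ 5·6 + 5 (base 6). Lift 7: 40. −1: 39.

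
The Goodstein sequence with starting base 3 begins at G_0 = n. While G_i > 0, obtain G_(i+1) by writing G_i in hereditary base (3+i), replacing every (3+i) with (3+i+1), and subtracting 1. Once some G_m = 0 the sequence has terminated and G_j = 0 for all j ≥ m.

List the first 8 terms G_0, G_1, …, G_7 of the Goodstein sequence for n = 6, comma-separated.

6, 7, 7, 7, 7, 7, 6, 5

step 0: 6 = 2·3; sub 4 for 3: 2·4; = 8; G_1 = 8−1 = 7
step 1: 7 = 4 + 3; sub 5 for 4: 5 + 3; = 8; G_2 = 8−1 = 7
step 2: 7 = 5 + 2; sub 6 for 5: 6 + 2; = 8; G_3 = 8−1 = 7
step 3: 7 = 6 + 1; sub 7 for 6: 7 + 1; = 8; G_4 = 8−1 = 7
step 4: 7 = 7; sub 8 for 7: 8; = 8; G_5 = 8−1 = 7
step 5: 7 = 7; sub 9 for 8: 7; = 7; G_6 = 7−1 = 6
step 6: 6 = 6; sub 10 for 9: 6; = 6; G_7 = 6−1 = 5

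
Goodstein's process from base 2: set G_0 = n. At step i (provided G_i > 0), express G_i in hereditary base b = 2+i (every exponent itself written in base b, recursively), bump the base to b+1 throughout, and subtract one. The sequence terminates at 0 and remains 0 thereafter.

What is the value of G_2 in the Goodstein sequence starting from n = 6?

i=0: 6 = 2^2 + 2 (b=2); 2→3: 3^3 + 3 = 30; 30−1 = 29
i=1: 29 = 3^3 + 2 (b=3); 3→4: 4^4 + 2 = 258; 258−1 = 257
i=2: 257 = 4^4 + 1 (b=4); 4→5: 5^5 + 1 = 3126; 3126−1 = 3125

257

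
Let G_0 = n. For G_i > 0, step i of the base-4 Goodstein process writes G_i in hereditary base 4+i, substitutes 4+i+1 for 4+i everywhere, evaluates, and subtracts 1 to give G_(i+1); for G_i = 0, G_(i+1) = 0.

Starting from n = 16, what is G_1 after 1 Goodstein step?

24

G_0=16  [base 4] 4^2  →[4↦5]→  5^2 = 25  −1 ⇒ G_1=24
G_1=24  [base 5] 4·5 + 4  →[5↦6]→  4·6 + 4 = 28  −1 ⇒ G_2=27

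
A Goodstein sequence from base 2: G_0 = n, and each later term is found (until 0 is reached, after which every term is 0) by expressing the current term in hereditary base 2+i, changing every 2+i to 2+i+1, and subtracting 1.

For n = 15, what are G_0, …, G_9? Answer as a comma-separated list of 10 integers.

15 —HB2→ 2^(2 + 1) + 2^2 + 2 + 1 —bump→ 3^(3 + 1) + 3^3 + 3 + 1 = 112 —(−1)→ 111
111 —HB3→ 3^(3 + 1) + 3^3 + 3 —bump→ 4^(4 + 1) + 4^4 + 4 = 1284 —(−1)→ 1283
1283 —HB4→ 4^(4 + 1) + 4^4 + 3 —bump→ 5^(5 + 1) + 5^5 + 3 = 18753 —(−1)→ 18752
18752 —HB5→ 5^(5 + 1) + 5^5 + 2 —bump→ 6^(6 + 1) + 6^6 + 2 = 326594 —(−1)→ 326593
326593 —HB6→ 6^(6 + 1) + 6^6 + 1 —bump→ 7^(7 + 1) + 7^7 + 1 = 6588345 —(−1)→ 6588344
6588344 —HB7→ 7^(7 + 1) + 7^7 —bump→ 8^(8 + 1) + 8^8 = 150994944 —(−1)→ 150994943
150994943 —HB8→ 8^(8 + 1) + 7·8^7 + 7·8^6 + 7·8^5 + 7·8^4 + 7·8^3 + 7·8^2 + 7·8 + 7 —bump→ 9^(9 + 1) + 7·9^7 + 7·9^6 + 7·9^5 + 7·9^4 + 7·9^3 + 7·9^2 + 7·9 + 7 = 3524450281 —(−1)→ 3524450280
3524450280 —HB9→ 9^(9 + 1) + 7·9^7 + 7·9^6 + 7·9^5 + 7·9^4 + 7·9^3 + 7·9^2 + 7·9 + 6 —bump→ 10^(10 + 1) + 7·10^7 + 7·10^6 + 7·10^5 + 7·10^4 + 7·10^3 + 7·10^2 + 7·10 + 6 = 100077777776 —(−1)→ 100077777775
100077777775 —HB10→ 10^(10 + 1) + 7·10^7 + 7·10^6 + 7·10^5 + 7·10^4 + 7·10^3 + 7·10^2 + 7·10 + 5 —bump→ 11^(11 + 1) + 7·11^7 + 7·11^6 + 7·11^5 + 7·11^4 + 7·11^3 + 7·11^2 + 7·11 + 5 = 3138578427935 —(−1)→ 3138578427934

15, 111, 1283, 18752, 326593, 6588344, 150994943, 3524450280, 100077777775, 3138578427934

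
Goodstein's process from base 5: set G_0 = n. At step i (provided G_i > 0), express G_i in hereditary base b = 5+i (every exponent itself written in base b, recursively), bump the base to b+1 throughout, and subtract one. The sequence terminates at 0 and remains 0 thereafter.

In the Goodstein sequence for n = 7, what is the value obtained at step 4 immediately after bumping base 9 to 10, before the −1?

G_0=7  [base 5] 5 + 2  →[5↦6]→  6 + 2 = 8  −1 ⇒ G_1=7
G_1=7  [base 6] 6 + 1  →[6↦7]→  7 + 1 = 8  −1 ⇒ G_2=7
G_2=7  [base 7] 7  →[7↦8]→  8 = 8  −1 ⇒ G_3=7
G_3=7  [base 8] 7  →[8↦9]→  7 = 7  −1 ⇒ G_4=6
G_4=6  [base 9] 6  →[9↦10]→  6 = 6  −1 ⇒ G_5=5

6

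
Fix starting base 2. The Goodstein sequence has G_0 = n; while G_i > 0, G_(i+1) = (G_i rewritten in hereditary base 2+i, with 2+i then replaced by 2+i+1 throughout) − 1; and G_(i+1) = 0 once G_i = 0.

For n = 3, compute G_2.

G_0=3  [base 2] 2 + 1  →[2↦3]→  3 + 1 = 4  −1 ⇒ G_1=3
G_1=3  [base 3] 3  →[3↦4]→  4 = 4  −1 ⇒ G_2=3
G_2=3  [base 4] 3  →[4↦5]→  3 = 3  −1 ⇒ G_3=2

3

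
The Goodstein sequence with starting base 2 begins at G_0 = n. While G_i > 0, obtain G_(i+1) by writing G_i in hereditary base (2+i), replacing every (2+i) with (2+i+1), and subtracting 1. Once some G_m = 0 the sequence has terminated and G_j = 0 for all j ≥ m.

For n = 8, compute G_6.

33554571

G_0 = 8. HB_2(8) = 2^(2 + 1). Bump = 81. G_1 = 80.
G_1 = 80. HB_3(80) = 2·3^3 + 2·3^2 + 2·3 + 2. Bump = 554. G_2 = 553.
G_2 = 553. HB_4(553) = 2·4^4 + 2·4^2 + 2·4 + 1. Bump = 6311. G_3 = 6310.
G_3 = 6310. HB_5(6310) = 2·5^5 + 2·5^2 + 2·5. Bump = 93396. G_4 = 93395.
G_4 = 93395. HB_6(93395) = 2·6^6 + 2·6^2 + 6 + 5. Bump = 1647196. G_5 = 1647195.
G_5 = 1647195. HB_7(1647195) = 2·7^7 + 2·7^2 + 7 + 4. Bump = 33554572. G_6 = 33554571.
G_6 = 33554571. HB_8(33554571) = 2·8^8 + 2·8^2 + 8 + 3. Bump = 774841152. G_7 = 774841151.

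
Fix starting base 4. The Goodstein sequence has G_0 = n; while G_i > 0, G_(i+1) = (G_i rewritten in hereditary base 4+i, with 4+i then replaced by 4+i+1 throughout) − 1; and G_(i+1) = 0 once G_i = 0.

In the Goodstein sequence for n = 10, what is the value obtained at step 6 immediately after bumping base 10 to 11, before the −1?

G_0=10  [base 4] 2·4 + 2  →[4↦5]→  2·5 + 2 = 12  −1 ⇒ G_1=11
G_1=11  [base 5] 2·5 + 1  →[5↦6]→  2·6 + 1 = 13  −1 ⇒ G_2=12
G_2=12  [base 6] 2·6  →[6↦7]→  2·7 = 14  −1 ⇒ G_3=13
G_3=13  [base 7] 7 + 6  →[7↦8]→  8 + 6 = 14  −1 ⇒ G_4=13
G_4=13  [base 8] 8 + 5  →[8↦9]→  9 + 5 = 14  −1 ⇒ G_5=13
G_5=13  [base 9] 9 + 4  →[9↦10]→  10 + 4 = 14  −1 ⇒ G_6=13
G_6=13  [base 10] 10 + 3  →[10↦11]→  11 + 3 = 14  −1 ⇒ G_7=13

14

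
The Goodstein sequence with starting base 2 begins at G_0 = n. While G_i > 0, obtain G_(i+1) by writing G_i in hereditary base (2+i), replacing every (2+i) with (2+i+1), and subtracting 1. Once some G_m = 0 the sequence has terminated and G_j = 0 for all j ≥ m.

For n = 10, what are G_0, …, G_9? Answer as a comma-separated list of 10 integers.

10, 83, 1025, 15625, 279935, 4215754, 84073323, 1937434592, 50000555551, 1426559238830

step 0: 10 = 2^(2 + 1) + 2; sub 3 for 2: 3^(3 + 1) + 3; = 84; G_1 = 84−1 = 83
step 1: 83 = 3^(3 + 1) + 2; sub 4 for 3: 4^(4 + 1) + 2; = 1026; G_2 = 1026−1 = 1025
step 2: 1025 = 4^(4 + 1) + 1; sub 5 for 4: 5^(5 + 1) + 1; = 15626; G_3 = 15626−1 = 15625
step 3: 15625 = 5^(5 + 1); sub 6 for 5: 6^(6 + 1); = 279936; G_4 = 279936−1 = 279935
step 4: 279935 = 5·6^6 + 5·6^5 + 5·6^4 + 5·6^3 + 5·6^2 + 5·6 + 5; sub 7 for 6: 5·7^7 + 5·7^5 + 5·7^4 + 5·7^3 + 5·7^2 + 5·7 + 5; = 4215755; G_5 = 4215755−1 = 4215754
step 5: 4215754 = 5·7^7 + 5·7^5 + 5·7^4 + 5·7^3 + 5·7^2 + 5·7 + 4; sub 8 for 7: 5·8^8 + 5·8^5 + 5·8^4 + 5·8^3 + 5·8^2 + 5·8 + 4; = 84073324; G_6 = 84073324−1 = 84073323
step 6: 84073323 = 5·8^8 + 5·8^5 + 5·8^4 + 5·8^3 + 5·8^2 + 5·8 + 3; sub 9 for 8: 5·9^9 + 5·9^5 + 5·9^4 + 5·9^3 + 5·9^2 + 5·9 + 3; = 1937434593; G_7 = 1937434593−1 = 1937434592
step 7: 1937434592 = 5·9^9 + 5·9^5 + 5·9^4 + 5·9^3 + 5·9^2 + 5·9 + 2; sub 10 for 9: 5·10^10 + 5·10^5 + 5·10^4 + 5·10^3 + 5·10^2 + 5·10 + 2; = 50000555552; G_8 = 50000555552−1 = 50000555551
step 8: 50000555551 = 5·10^10 + 5·10^5 + 5·10^4 + 5·10^3 + 5·10^2 + 5·10 + 1; sub 11 for 10: 5·11^11 + 5·11^5 + 5·11^4 + 5·11^3 + 5·11^2 + 5·11 + 1; = 1426559238831; G_9 = 1426559238831−1 = 1426559238830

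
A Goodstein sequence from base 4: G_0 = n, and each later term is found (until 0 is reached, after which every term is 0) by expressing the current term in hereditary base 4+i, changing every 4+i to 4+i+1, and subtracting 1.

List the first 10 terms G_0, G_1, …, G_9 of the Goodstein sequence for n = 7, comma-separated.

G_0=7  [base 4] 4 + 3  →[4↦5]→  5 + 3 = 8  −1 ⇒ G_1=7
G_1=7  [base 5] 5 + 2  →[5↦6]→  6 + 2 = 8  −1 ⇒ G_2=7
G_2=7  [base 6] 6 + 1  →[6↦7]→  7 + 1 = 8  −1 ⇒ G_3=7
G_3=7  [base 7] 7  →[7↦8]→  8 = 8  −1 ⇒ G_4=7
G_4=7  [base 8] 7  →[8↦9]→  7 = 7  −1 ⇒ G_5=6
G_5=6  [base 9] 6  →[9↦10]→  6 = 6  −1 ⇒ G_6=5
G_6=5  [base 10] 5  →[10↦11]→  5 = 5  −1 ⇒ G_7=4
G_7=4  [base 11] 4  →[11↦12]→  4 = 4  −1 ⇒ G_8=3
G_8=3  [base 12] 3  →[12↦13]→  3 = 3  −1 ⇒ G_9=2

7, 7, 7, 7, 7, 6, 5, 4, 3, 2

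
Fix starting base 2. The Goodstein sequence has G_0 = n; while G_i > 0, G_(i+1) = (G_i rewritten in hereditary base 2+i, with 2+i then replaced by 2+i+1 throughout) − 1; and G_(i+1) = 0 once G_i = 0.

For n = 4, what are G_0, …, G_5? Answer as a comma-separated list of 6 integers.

i=0: 4 = 2^2 (b=2); 2→3: 3^3 = 27; 27−1 = 26
i=1: 26 = 2·3^2 + 2·3 + 2 (b=3); 3→4: 2·4^2 + 2·4 + 2 = 42; 42−1 = 41
i=2: 41 = 2·4^2 + 2·4 + 1 (b=4); 4→5: 2·5^2 + 2·5 + 1 = 61; 61−1 = 60
i=3: 60 = 2·5^2 + 2·5 (b=5); 5→6: 2·6^2 + 2·6 = 84; 84−1 = 83
i=4: 83 = 2·6^2 + 6 + 5 (b=6); 6→7: 2·7^2 + 7 + 5 = 110; 110−1 = 109

4, 26, 41, 60, 83, 109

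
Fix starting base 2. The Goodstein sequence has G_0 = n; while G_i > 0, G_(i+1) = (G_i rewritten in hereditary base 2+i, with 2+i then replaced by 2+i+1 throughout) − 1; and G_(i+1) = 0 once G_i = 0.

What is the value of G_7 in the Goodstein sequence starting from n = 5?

2454

[0] 5 ≡ 2^2 + 1 (base 2). Lift 3: 28. −1: 27.
[1] 27 ≡ 3^3 (base 3). Lift 4: 256. −1: 255.
[2] 255 ≡ 3·4^3 + 3·4^2 + 3·4 + 3 (base 4). Lift 5: 468. −1: 467.
[3] 467 ≡ 3·5^3 + 3·5^2 + 3·5 + 2 (base 5). Lift 6: 776. −1: 775.
[4] 775 ≡ 3·6^3 + 3·6^2 + 3·6 + 1 (base 6). Lift 7: 1198. −1: 1197.
[5] 1197 ≡ 3·7^3 + 3·7^2 + 3·7 (base 7). Lift 8: 1752. −1: 1751.
[6] 1751 ≡ 3·8^3 + 3·8^2 + 2·8 + 7 (base 8). Lift 9: 2455. −1: 2454.
[7] 2454 ≡ 3·9^3 + 3·9^2 + 2·9 + 6 (base 9). Lift 10: 3326. −1: 3325.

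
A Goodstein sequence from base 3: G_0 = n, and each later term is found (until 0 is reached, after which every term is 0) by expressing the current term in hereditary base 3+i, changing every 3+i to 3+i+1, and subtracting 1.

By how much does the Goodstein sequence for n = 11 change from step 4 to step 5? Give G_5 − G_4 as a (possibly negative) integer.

G_0=11  [base 3] 3^2 + 2  →[3↦4]→  4^2 + 2 = 18  −1 ⇒ G_1=17
G_1=17  [base 4] 4^2 + 1  →[4↦5]→  5^2 + 1 = 26  −1 ⇒ G_2=25
G_2=25  [base 5] 5^2  →[5↦6]→  6^2 = 36  −1 ⇒ G_3=35
G_3=35  [base 6] 5·6 + 5  →[6↦7]→  5·7 + 5 = 40  −1 ⇒ G_4=39
G_4=39  [base 7] 5·7 + 4  →[7↦8]→  5·8 + 4 = 44  −1 ⇒ G_5=43

4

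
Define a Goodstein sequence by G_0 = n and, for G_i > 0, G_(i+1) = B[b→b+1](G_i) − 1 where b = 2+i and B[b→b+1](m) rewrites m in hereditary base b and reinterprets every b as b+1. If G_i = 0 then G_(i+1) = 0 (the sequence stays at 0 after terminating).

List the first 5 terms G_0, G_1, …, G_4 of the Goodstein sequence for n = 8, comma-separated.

step 0: 8 = 2^(2 + 1); sub 3 for 2: 3^(3 + 1); = 81; G_1 = 81−1 = 80
step 1: 80 = 2·3^3 + 2·3^2 + 2·3 + 2; sub 4 for 3: 2·4^4 + 2·4^2 + 2·4 + 2; = 554; G_2 = 554−1 = 553
step 2: 553 = 2·4^4 + 2·4^2 + 2·4 + 1; sub 5 for 4: 2·5^5 + 2·5^2 + 2·5 + 1; = 6311; G_3 = 6311−1 = 6310
step 3: 6310 = 2·5^5 + 2·5^2 + 2·5; sub 6 for 5: 2·6^6 + 2·6^2 + 2·6; = 93396; G_4 = 93396−1 = 93395

8, 80, 553, 6310, 93395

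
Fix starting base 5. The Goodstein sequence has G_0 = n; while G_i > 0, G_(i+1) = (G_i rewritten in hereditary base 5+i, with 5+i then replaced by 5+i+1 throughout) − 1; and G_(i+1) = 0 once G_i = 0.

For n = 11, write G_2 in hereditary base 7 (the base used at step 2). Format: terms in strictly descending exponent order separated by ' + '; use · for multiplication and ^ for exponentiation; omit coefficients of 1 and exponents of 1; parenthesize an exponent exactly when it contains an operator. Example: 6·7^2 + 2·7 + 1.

7 + 6

base 5: 11 = 2·5 + 1; at 6: 2·6 + 1 = 13; next = 12
base 6: 12 = 2·6; at 7: 2·7 = 14; next = 13
base 7: 13 = 7 + 6; at 8: 8 + 6 = 14; next = 13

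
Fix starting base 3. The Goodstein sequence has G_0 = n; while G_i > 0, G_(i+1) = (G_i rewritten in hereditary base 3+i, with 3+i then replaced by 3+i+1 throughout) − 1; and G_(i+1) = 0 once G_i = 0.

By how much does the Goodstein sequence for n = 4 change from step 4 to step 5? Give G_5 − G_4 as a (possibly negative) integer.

(0) 4|_3 = 3 + 1 ↦ 4 + 1|_4 = 5 ⇒ 4
(1) 4|_4 = 4 ↦ 5|_5 = 5 ⇒ 4
(2) 4|_5 = 4 ↦ 4|_6 = 4 ⇒ 3
(3) 3|_6 = 3 ↦ 3|_7 = 3 ⇒ 2
(4) 2|_7 = 2 ↦ 2|_8 = 2 ⇒ 1

-1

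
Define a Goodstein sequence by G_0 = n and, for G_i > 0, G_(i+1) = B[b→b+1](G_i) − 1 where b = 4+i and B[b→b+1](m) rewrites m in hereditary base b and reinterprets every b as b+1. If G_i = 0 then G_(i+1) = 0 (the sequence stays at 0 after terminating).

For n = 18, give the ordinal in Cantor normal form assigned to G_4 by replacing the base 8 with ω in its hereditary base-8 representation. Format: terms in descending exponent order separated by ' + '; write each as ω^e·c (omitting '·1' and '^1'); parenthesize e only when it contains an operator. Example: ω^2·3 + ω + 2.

G_0 = 18. HB_4(18) = 4^2 + 2. Bump = 27. G_1 = 26.
G_1 = 26. HB_5(26) = 5^2 + 1. Bump = 37. G_2 = 36.
G_2 = 36. HB_6(36) = 6^2. Bump = 49. G_3 = 48.
G_3 = 48. HB_7(48) = 6·7 + 6. Bump = 54. G_4 = 53.
G_4 = 53. HB_8(53) = 6·8 + 5. Bump = 59. G_5 = 58.

ω·6 + 5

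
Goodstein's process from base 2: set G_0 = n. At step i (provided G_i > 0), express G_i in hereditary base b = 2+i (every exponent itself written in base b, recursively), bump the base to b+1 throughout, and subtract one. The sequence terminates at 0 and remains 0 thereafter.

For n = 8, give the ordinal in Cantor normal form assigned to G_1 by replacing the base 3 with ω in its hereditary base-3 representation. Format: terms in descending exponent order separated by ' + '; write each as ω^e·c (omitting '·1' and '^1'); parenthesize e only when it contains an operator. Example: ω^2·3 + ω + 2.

ω^ω·2 + ω^2·2 + ω·2 + 2

base 2: 8 = 2^(2 + 1); at 3: 3^(3 + 1) = 81; next = 80
base 3: 80 = 2·3^3 + 2·3^2 + 2·3 + 2; at 4: 2·4^4 + 2·4^2 + 2·4 + 2 = 554; next = 553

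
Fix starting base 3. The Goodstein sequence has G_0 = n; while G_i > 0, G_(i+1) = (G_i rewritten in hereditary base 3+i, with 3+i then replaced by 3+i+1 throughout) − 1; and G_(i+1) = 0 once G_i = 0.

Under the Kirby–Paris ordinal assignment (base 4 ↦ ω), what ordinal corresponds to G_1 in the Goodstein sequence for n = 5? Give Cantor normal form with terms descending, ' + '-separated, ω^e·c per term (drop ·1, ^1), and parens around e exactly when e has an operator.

ω + 1

G_0 = 5. HB_3(5) = 3 + 2. Bump = 6. G_1 = 5.
G_1 = 5. HB_4(5) = 4 + 1. Bump = 6. G_2 = 5.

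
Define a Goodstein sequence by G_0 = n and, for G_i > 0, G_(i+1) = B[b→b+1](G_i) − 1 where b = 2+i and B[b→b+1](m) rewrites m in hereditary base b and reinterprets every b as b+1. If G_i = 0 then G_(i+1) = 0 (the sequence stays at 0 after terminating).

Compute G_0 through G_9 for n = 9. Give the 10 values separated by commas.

9, 81, 1023, 9842, 140743, 2471826, 50333399, 1162263921, 30000003325, 855935016215

G_0 = 9. HB_2(9) = 2^(2 + 1) + 1. Bump = 82. G_1 = 81.
G_1 = 81. HB_3(81) = 3^(3 + 1). Bump = 1024. G_2 = 1023.
G_2 = 1023. HB_4(1023) = 3·4^4 + 3·4^3 + 3·4^2 + 3·4 + 3. Bump = 9843. G_3 = 9842.
G_3 = 9842. HB_5(9842) = 3·5^5 + 3·5^3 + 3·5^2 + 3·5 + 2. Bump = 140744. G_4 = 140743.
G_4 = 140743. HB_6(140743) = 3·6^6 + 3·6^3 + 3·6^2 + 3·6 + 1. Bump = 2471827. G_5 = 2471826.
G_5 = 2471826. HB_7(2471826) = 3·7^7 + 3·7^3 + 3·7^2 + 3·7. Bump = 50333400. G_6 = 50333399.
G_6 = 50333399. HB_8(50333399) = 3·8^8 + 3·8^3 + 3·8^2 + 2·8 + 7. Bump = 1162263922. G_7 = 1162263921.
G_7 = 1162263921. HB_9(1162263921) = 3·9^9 + 3·9^3 + 3·9^2 + 2·9 + 6. Bump = 30000003326. G_8 = 30000003325.
G_8 = 30000003325. HB_10(30000003325) = 3·10^10 + 3·10^3 + 3·10^2 + 2·10 + 5. Bump = 855935016216. G_9 = 855935016215.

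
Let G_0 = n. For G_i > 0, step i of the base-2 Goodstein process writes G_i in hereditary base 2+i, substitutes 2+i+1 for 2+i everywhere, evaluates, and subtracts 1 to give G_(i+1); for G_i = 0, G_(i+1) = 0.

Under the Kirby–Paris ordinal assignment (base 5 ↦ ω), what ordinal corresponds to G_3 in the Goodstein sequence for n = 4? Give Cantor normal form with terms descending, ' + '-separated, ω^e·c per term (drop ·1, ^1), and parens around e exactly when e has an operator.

ω^2·2 + ω·2

base 2: 4 = 2^2; at 3: 3^3 = 27; next = 26
base 3: 26 = 2·3^2 + 2·3 + 2; at 4: 2·4^2 + 2·4 + 2 = 42; next = 41
base 4: 41 = 2·4^2 + 2·4 + 1; at 5: 2·5^2 + 2·5 + 1 = 61; next = 60
base 5: 60 = 2·5^2 + 2·5; at 6: 2·6^2 + 2·6 = 84; next = 83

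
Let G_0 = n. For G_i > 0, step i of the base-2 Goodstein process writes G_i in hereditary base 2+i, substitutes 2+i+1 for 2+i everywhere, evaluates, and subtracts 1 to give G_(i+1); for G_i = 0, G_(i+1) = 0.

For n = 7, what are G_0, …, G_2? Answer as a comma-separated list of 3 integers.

7, 30, 259

(0) 7|_2 = 2^2 + 2 + 1 ↦ 3^3 + 3 + 1|_3 = 31 ⇒ 30
(1) 30|_3 = 3^3 + 3 ↦ 4^4 + 4|_4 = 260 ⇒ 259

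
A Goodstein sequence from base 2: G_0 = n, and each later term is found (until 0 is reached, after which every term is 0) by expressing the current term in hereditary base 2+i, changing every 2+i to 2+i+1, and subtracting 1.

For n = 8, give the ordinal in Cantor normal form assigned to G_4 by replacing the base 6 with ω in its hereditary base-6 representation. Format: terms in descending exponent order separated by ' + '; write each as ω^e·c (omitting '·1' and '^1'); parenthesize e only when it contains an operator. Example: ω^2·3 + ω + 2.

ω^ω·2 + ω^2·2 + ω + 5

[0] 8 ≡ 2^(2 + 1) (base 2). Lift 3: 81. −1: 80.
[1] 80 ≡ 2·3^3 + 2·3^2 + 2·3 + 2 (base 3). Lift 4: 554. −1: 553.
[2] 553 ≡ 2·4^4 + 2·4^2 + 2·4 + 1 (base 4). Lift 5: 6311. −1: 6310.
[3] 6310 ≡ 2·5^5 + 2·5^2 + 2·5 (base 5). Lift 6: 93396. −1: 93395.
[4] 93395 ≡ 2·6^6 + 2·6^2 + 6 + 5 (base 6). Lift 7: 1647196. −1: 1647195.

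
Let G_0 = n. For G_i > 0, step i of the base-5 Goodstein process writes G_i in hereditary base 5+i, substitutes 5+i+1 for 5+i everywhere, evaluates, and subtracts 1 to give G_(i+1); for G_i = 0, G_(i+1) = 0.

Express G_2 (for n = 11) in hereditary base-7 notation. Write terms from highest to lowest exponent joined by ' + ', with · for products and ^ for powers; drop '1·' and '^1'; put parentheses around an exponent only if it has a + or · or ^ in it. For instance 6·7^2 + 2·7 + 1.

7 + 6

11 —HB5→ 2·5 + 1 —bump→ 2·6 + 1 = 13 —(−1)→ 12
12 —HB6→ 2·6 —bump→ 2·7 = 14 —(−1)→ 13
13 —HB7→ 7 + 6 —bump→ 8 + 6 = 14 —(−1)→ 13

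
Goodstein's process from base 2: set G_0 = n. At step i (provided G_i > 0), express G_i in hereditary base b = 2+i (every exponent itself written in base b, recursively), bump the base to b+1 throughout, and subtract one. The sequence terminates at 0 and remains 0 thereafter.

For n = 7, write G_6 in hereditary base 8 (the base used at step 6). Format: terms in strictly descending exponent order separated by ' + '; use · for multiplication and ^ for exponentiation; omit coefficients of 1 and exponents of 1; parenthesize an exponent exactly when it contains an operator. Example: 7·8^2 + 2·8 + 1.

G_0 = 7. HB_2(7) = 2^2 + 2 + 1. Bump = 31. G_1 = 30.
G_1 = 30. HB_3(30) = 3^3 + 3. Bump = 260. G_2 = 259.
G_2 = 259. HB_4(259) = 4^4 + 3. Bump = 3128. G_3 = 3127.
G_3 = 3127. HB_5(3127) = 5^5 + 2. Bump = 46658. G_4 = 46657.
G_4 = 46657. HB_6(46657) = 6^6 + 1. Bump = 823544. G_5 = 823543.
G_5 = 823543. HB_7(823543) = 7^7. Bump = 16777216. G_6 = 16777215.
G_6 = 16777215. HB_8(16777215) = 7·8^7 + 7·8^6 + 7·8^5 + 7·8^4 + 7·8^3 + 7·8^2 + 7·8 + 7. Bump = 37665880. G_7 = 37665879.

7·8^7 + 7·8^6 + 7·8^5 + 7·8^4 + 7·8^3 + 7·8^2 + 7·8 + 7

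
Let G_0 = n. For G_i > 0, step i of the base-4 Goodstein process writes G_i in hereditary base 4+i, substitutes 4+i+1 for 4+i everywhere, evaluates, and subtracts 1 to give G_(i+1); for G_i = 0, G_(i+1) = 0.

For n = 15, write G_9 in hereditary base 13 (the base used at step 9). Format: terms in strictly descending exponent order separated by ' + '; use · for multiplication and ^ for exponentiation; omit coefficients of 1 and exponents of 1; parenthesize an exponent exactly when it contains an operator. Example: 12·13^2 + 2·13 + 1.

15 —HB4→ 3·4 + 3 —bump→ 3·5 + 3 = 18 —(−1)→ 17
17 —HB5→ 3·5 + 2 —bump→ 3·6 + 2 = 20 —(−1)→ 19
19 —HB6→ 3·6 + 1 —bump→ 3·7 + 1 = 22 —(−1)→ 21
21 —HB7→ 3·7 —bump→ 3·8 = 24 —(−1)→ 23
23 —HB8→ 2·8 + 7 —bump→ 2·9 + 7 = 25 —(−1)→ 24
24 —HB9→ 2·9 + 6 —bump→ 2·10 + 6 = 26 —(−1)→ 25
25 —HB10→ 2·10 + 5 —bump→ 2·11 + 5 = 27 —(−1)→ 26
26 —HB11→ 2·11 + 4 —bump→ 2·12 + 4 = 28 —(−1)→ 27
27 —HB12→ 2·12 + 3 —bump→ 2·13 + 3 = 29 —(−1)→ 28

2·13 + 2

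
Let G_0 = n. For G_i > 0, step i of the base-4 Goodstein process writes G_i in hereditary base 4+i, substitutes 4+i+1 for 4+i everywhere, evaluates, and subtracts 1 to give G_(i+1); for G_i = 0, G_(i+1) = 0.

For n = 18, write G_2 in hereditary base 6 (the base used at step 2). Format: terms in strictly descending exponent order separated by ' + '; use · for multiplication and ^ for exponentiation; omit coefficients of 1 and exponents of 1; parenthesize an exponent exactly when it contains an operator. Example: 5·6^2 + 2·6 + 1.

6^2

i=0: 18 = 4^2 + 2 (b=4); 4→5: 5^2 + 2 = 27; 27−1 = 26
i=1: 26 = 5^2 + 1 (b=5); 5→6: 6^2 + 1 = 37; 37−1 = 36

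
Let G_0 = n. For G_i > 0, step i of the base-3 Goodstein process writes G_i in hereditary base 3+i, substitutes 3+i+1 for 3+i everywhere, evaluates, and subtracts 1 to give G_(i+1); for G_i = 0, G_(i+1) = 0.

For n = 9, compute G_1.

15

base 3: 9 = 3^2; at 4: 4^2 = 16; next = 15
base 4: 15 = 3·4 + 3; at 5: 3·5 + 3 = 18; next = 17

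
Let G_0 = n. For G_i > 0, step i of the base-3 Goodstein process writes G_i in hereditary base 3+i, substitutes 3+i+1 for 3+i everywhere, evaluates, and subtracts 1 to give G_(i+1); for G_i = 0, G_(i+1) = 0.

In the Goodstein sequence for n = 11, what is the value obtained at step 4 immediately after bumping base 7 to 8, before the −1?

44

step 0: 11 = 3^2 + 2; sub 4 for 3: 4^2 + 2; = 18; G_1 = 18−1 = 17
step 1: 17 = 4^2 + 1; sub 5 for 4: 5^2 + 1; = 26; G_2 = 26−1 = 25
step 2: 25 = 5^2; sub 6 for 5: 6^2; = 36; G_3 = 36−1 = 35
step 3: 35 = 5·6 + 5; sub 7 for 6: 5·7 + 5; = 40; G_4 = 40−1 = 39
step 4: 39 = 5·7 + 4; sub 8 for 7: 5·8 + 4; = 44; G_5 = 44−1 = 43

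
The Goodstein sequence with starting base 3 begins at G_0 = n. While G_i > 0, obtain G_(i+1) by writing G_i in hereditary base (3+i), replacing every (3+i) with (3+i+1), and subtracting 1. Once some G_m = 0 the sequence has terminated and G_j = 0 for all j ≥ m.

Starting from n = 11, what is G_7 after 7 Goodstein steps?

[0] 11 ≡ 3^2 + 2 (base 3). Lift 4: 18. −1: 17.
[1] 17 ≡ 4^2 + 1 (base 4). Lift 5: 26. −1: 25.
[2] 25 ≡ 5^2 (base 5). Lift 6: 36. −1: 35.
[3] 35 ≡ 5·6 + 5 (base 6). Lift 7: 40. −1: 39.
[4] 39 ≡ 5·7 + 4 (base 7). Lift 8: 44. −1: 43.
[5] 43 ≡ 5·8 + 3 (base 8). Lift 9: 48. −1: 47.
[6] 47 ≡ 5·9 + 2 (base 9). Lift 10: 52. −1: 51.
[7] 51 ≡ 5·10 + 1 (base 10). Lift 11: 56. −1: 55.

51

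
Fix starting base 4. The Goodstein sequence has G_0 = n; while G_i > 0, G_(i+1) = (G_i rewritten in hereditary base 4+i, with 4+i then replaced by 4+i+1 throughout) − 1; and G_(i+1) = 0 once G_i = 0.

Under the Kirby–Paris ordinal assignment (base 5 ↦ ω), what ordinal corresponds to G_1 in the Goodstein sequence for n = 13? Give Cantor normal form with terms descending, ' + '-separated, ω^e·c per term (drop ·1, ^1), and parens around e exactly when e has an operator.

step 0: 13 = 3·4 + 1; sub 5 for 4: 3·5 + 1; = 16; G_1 = 16−1 = 15
step 1: 15 = 3·5; sub 6 for 5: 3·6; = 18; G_2 = 18−1 = 17

ω·3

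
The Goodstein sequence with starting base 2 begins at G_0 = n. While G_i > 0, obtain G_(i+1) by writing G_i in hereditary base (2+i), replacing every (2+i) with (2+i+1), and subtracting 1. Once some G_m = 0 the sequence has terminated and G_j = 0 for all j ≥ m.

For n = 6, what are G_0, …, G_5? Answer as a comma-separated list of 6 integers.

6, 29, 257, 3125, 46655, 98039

G_0 = 6. HB_2(6) = 2^2 + 2. Bump = 30. G_1 = 29.
G_1 = 29. HB_3(29) = 3^3 + 2. Bump = 258. G_2 = 257.
G_2 = 257. HB_4(257) = 4^4 + 1. Bump = 3126. G_3 = 3125.
G_3 = 3125. HB_5(3125) = 5^5. Bump = 46656. G_4 = 46655.
G_4 = 46655. HB_6(46655) = 5·6^5 + 5·6^4 + 5·6^3 + 5·6^2 + 5·6 + 5. Bump = 98040. G_5 = 98039.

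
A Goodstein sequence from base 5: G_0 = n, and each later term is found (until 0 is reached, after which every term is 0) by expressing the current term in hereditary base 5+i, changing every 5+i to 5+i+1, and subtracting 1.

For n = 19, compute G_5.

G_0=19  [base 5] 3·5 + 4  →[5↦6]→  3·6 + 4 = 22  −1 ⇒ G_1=21
G_1=21  [base 6] 3·6 + 3  →[6↦7]→  3·7 + 3 = 24  −1 ⇒ G_2=23
G_2=23  [base 7] 3·7 + 2  →[7↦8]→  3·8 + 2 = 26  −1 ⇒ G_3=25
G_3=25  [base 8] 3·8 + 1  →[8↦9]→  3·9 + 1 = 28  −1 ⇒ G_4=27
G_4=27  [base 9] 3·9  →[9↦10]→  3·10 = 30  −1 ⇒ G_5=29
G_5=29  [base 10] 2·10 + 9  →[10↦11]→  2·11 + 9 = 31  −1 ⇒ G_6=30

29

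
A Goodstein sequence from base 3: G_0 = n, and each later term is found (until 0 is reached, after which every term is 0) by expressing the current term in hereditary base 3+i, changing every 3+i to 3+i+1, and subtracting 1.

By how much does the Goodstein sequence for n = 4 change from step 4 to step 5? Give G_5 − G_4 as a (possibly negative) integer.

-1

(0) 4|_3 = 3 + 1 ↦ 4 + 1|_4 = 5 ⇒ 4
(1) 4|_4 = 4 ↦ 5|_5 = 5 ⇒ 4
(2) 4|_5 = 4 ↦ 4|_6 = 4 ⇒ 3
(3) 3|_6 = 3 ↦ 3|_7 = 3 ⇒ 2
(4) 2|_7 = 2 ↦ 2|_8 = 2 ⇒ 1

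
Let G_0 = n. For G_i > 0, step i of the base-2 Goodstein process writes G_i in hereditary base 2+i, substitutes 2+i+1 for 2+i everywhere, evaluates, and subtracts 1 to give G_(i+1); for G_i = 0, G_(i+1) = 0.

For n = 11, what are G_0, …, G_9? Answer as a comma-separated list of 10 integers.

base 2: 11 = 2^(2 + 1) + 2 + 1; at 3: 3^(3 + 1) + 3 + 1 = 85; next = 84
base 3: 84 = 3^(3 + 1) + 3; at 4: 4^(4 + 1) + 4 = 1028; next = 1027
base 4: 1027 = 4^(4 + 1) + 3; at 5: 5^(5 + 1) + 3 = 15628; next = 15627
base 5: 15627 = 5^(5 + 1) + 2; at 6: 6^(6 + 1) + 2 = 279938; next = 279937
base 6: 279937 = 6^(6 + 1) + 1; at 7: 7^(7 + 1) + 1 = 5764802; next = 5764801
base 7: 5764801 = 7^(7 + 1); at 8: 8^(8 + 1) = 134217728; next = 134217727
base 8: 134217727 = 7·8^8 + 7·8^7 + 7·8^6 + 7·8^5 + 7·8^4 + 7·8^3 + 7·8^2 + 7·8 + 7; at 9: 7·9^9 + 7·9^7 + 7·9^6 + 7·9^5 + 7·9^4 + 7·9^3 + 7·9^2 + 7·9 + 7 = 2749609303; next = 2749609302
base 9: 2749609302 = 7·9^9 + 7·9^7 + 7·9^6 + 7·9^5 + 7·9^4 + 7·9^3 + 7·9^2 + 7·9 + 6; at 10: 7·10^10 + 7·10^7 + 7·10^6 + 7·10^5 + 7·10^4 + 7·10^3 + 7·10^2 + 7·10 + 6 = 70077777776; next = 70077777775
base 10: 70077777775 = 7·10^10 + 7·10^7 + 7·10^6 + 7·10^5 + 7·10^4 + 7·10^3 + 7·10^2 + 7·10 + 5; at 11: 7·11^11 + 7·11^7 + 7·11^6 + 7·11^5 + 7·11^4 + 7·11^3 + 7·11^2 + 7·11 + 5 = 1997331745491; next = 1997331745490

11, 84, 1027, 15627, 279937, 5764801, 134217727, 2749609302, 70077777775, 1997331745490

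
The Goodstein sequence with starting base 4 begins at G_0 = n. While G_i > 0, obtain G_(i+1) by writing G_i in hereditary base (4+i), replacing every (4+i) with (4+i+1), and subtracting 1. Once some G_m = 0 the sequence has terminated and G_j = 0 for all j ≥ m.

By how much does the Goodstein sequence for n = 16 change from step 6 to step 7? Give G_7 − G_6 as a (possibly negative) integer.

2

G_0 = 16. HB_4(16) = 4^2. Bump = 25. G_1 = 24.
G_1 = 24. HB_5(24) = 4·5 + 4. Bump = 28. G_2 = 27.
G_2 = 27. HB_6(27) = 4·6 + 3. Bump = 31. G_3 = 30.
G_3 = 30. HB_7(30) = 4·7 + 2. Bump = 34. G_4 = 33.
G_4 = 33. HB_8(33) = 4·8 + 1. Bump = 37. G_5 = 36.
G_5 = 36. HB_9(36) = 4·9. Bump = 40. G_6 = 39.
G_6 = 39. HB_10(39) = 3·10 + 9. Bump = 42. G_7 = 41.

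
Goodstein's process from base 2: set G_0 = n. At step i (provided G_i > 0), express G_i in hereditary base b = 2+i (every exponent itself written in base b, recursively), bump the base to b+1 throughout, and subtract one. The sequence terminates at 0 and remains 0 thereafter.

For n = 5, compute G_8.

3325

base 2: 5 = 2^2 + 1; at 3: 3^3 + 1 = 28; next = 27
base 3: 27 = 3^3; at 4: 4^4 = 256; next = 255
base 4: 255 = 3·4^3 + 3·4^2 + 3·4 + 3; at 5: 3·5^3 + 3·5^2 + 3·5 + 3 = 468; next = 467
base 5: 467 = 3·5^3 + 3·5^2 + 3·5 + 2; at 6: 3·6^3 + 3·6^2 + 3·6 + 2 = 776; next = 775
base 6: 775 = 3·6^3 + 3·6^2 + 3·6 + 1; at 7: 3·7^3 + 3·7^2 + 3·7 + 1 = 1198; next = 1197
base 7: 1197 = 3·7^3 + 3·7^2 + 3·7; at 8: 3·8^3 + 3·8^2 + 3·8 = 1752; next = 1751
base 8: 1751 = 3·8^3 + 3·8^2 + 2·8 + 7; at 9: 3·9^3 + 3·9^2 + 2·9 + 7 = 2455; next = 2454
base 9: 2454 = 3·9^3 + 3·9^2 + 2·9 + 6; at 10: 3·10^3 + 3·10^2 + 2·10 + 6 = 3326; next = 3325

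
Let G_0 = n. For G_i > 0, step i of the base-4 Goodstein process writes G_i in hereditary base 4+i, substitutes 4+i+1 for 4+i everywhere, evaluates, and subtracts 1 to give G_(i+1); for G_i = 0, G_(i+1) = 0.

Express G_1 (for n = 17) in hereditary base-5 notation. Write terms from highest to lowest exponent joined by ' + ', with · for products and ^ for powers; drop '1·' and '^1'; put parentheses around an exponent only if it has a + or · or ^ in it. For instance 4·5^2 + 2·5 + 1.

5^2

[0] 17 ≡ 4^2 + 1 (base 4). Lift 5: 26. −1: 25.
[1] 25 ≡ 5^2 (base 5). Lift 6: 36. −1: 35.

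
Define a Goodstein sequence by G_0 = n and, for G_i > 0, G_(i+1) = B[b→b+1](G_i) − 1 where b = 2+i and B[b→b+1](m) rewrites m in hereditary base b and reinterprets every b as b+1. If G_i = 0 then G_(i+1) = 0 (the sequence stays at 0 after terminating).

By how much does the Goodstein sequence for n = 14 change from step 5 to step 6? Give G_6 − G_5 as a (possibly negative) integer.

step 0: 14 = 2^(2 + 1) + 2^2 + 2; sub 3 for 2: 3^(3 + 1) + 3^3 + 3; = 111; G_1 = 111−1 = 110
step 1: 110 = 3^(3 + 1) + 3^3 + 2; sub 4 for 3: 4^(4 + 1) + 4^4 + 2; = 1282; G_2 = 1282−1 = 1281
step 2: 1281 = 4^(4 + 1) + 4^4 + 1; sub 5 for 4: 5^(5 + 1) + 5^5 + 1; = 18751; G_3 = 18751−1 = 18750
step 3: 18750 = 5^(5 + 1) + 5^5; sub 6 for 5: 6^(6 + 1) + 6^6; = 326592; G_4 = 326592−1 = 326591
step 4: 326591 = 6^(6 + 1) + 5·6^5 + 5·6^4 + 5·6^3 + 5·6^2 + 5·6 + 5; sub 7 for 6: 7^(7 + 1) + 5·7^5 + 5·7^4 + 5·7^3 + 5·7^2 + 5·7 + 5; = 5862841; G_5 = 5862841−1 = 5862840
step 5: 5862840 = 7^(7 + 1) + 5·7^5 + 5·7^4 + 5·7^3 + 5·7^2 + 5·7 + 4; sub 8 for 7: 8^(8 + 1) + 5·8^5 + 5·8^4 + 5·8^3 + 5·8^2 + 5·8 + 4; = 134404972; G_6 = 134404972−1 = 134404971

128542131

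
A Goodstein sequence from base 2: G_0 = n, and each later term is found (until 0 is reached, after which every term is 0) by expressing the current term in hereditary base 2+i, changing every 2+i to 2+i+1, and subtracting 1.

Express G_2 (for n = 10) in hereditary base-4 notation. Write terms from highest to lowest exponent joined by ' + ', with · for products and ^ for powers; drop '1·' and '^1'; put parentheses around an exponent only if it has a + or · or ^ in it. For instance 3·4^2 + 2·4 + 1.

4^(4 + 1) + 1

G_0 = 10. HB_2(10) = 2^(2 + 1) + 2. Bump = 84. G_1 = 83.
G_1 = 83. HB_3(83) = 3^(3 + 1) + 2. Bump = 1026. G_2 = 1025.
G_2 = 1025. HB_4(1025) = 4^(4 + 1) + 1. Bump = 15626. G_3 = 15625.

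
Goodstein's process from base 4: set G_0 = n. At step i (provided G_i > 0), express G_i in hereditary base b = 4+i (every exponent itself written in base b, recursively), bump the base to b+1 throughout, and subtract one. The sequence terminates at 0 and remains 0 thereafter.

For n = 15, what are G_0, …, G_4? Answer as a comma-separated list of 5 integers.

15, 17, 19, 21, 23

i=0: 15 = 3·4 + 3 (b=4); 4→5: 3·5 + 3 = 18; 18−1 = 17
i=1: 17 = 3·5 + 2 (b=5); 5→6: 3·6 + 2 = 20; 20−1 = 19
i=2: 19 = 3·6 + 1 (b=6); 6→7: 3·7 + 1 = 22; 22−1 = 21
i=3: 21 = 3·7 (b=7); 7→8: 3·8 = 24; 24−1 = 23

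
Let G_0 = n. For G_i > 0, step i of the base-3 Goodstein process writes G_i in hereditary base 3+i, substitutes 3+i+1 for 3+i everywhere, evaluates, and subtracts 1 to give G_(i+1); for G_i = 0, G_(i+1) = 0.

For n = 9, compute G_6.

24

G_0=9  [base 3] 3^2  →[3↦4]→  4^2 = 16  −1 ⇒ G_1=15
G_1=15  [base 4] 3·4 + 3  →[4↦5]→  3·5 + 3 = 18  −1 ⇒ G_2=17
G_2=17  [base 5] 3·5 + 2  →[5↦6]→  3·6 + 2 = 20  −1 ⇒ G_3=19
G_3=19  [base 6] 3·6 + 1  →[6↦7]→  3·7 + 1 = 22  −1 ⇒ G_4=21
G_4=21  [base 7] 3·7  →[7↦8]→  3·8 = 24  −1 ⇒ G_5=23
G_5=23  [base 8] 2·8 + 7  →[8↦9]→  2·9 + 7 = 25  −1 ⇒ G_6=24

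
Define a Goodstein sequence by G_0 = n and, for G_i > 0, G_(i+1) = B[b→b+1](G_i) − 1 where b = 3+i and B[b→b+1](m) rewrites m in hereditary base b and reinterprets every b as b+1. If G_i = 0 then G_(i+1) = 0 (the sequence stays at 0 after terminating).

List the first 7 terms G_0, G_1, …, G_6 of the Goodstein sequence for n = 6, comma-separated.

[0] 6 ≡ 2·3 (base 3). Lift 4: 8. −1: 7.
[1] 7 ≡ 4 + 3 (base 4). Lift 5: 8. −1: 7.
[2] 7 ≡ 5 + 2 (base 5). Lift 6: 8. −1: 7.
[3] 7 ≡ 6 + 1 (base 6). Lift 7: 8. −1: 7.
[4] 7 ≡ 7 (base 7). Lift 8: 8. −1: 7.
[5] 7 ≡ 7 (base 8). Lift 9: 7. −1: 6.

6, 7, 7, 7, 7, 7, 6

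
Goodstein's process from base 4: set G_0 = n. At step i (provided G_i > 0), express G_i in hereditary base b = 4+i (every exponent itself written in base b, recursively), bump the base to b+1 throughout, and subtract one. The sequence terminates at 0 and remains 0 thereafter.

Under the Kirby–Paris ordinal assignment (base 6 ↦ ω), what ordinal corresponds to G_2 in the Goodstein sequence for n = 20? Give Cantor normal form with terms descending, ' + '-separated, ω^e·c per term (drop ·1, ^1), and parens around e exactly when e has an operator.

ω^2 + 3

i=0: 20 = 4^2 + 4 (b=4); 4→5: 5^2 + 5 = 30; 30−1 = 29
i=1: 29 = 5^2 + 4 (b=5); 5→6: 6^2 + 4 = 40; 40−1 = 39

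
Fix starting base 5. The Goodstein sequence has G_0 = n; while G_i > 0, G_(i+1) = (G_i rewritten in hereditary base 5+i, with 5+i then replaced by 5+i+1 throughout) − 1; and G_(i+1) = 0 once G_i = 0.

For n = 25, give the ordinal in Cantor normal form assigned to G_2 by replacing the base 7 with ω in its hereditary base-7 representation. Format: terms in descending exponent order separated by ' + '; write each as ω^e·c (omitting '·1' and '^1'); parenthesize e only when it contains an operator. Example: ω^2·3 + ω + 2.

ω·5 + 4

base 5: 25 = 5^2; at 6: 6^2 = 36; next = 35
base 6: 35 = 5·6 + 5; at 7: 5·7 + 5 = 40; next = 39
base 7: 39 = 5·7 + 4; at 8: 5·8 + 4 = 44; next = 43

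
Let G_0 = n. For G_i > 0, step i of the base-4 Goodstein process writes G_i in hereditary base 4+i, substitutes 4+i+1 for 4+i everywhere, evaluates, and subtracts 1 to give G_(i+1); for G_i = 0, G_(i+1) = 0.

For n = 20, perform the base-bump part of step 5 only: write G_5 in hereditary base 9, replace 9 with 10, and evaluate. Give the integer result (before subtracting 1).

20 —HB4→ 4^2 + 4 —bump→ 5^2 + 5 = 30 —(−1)→ 29
29 —HB5→ 5^2 + 4 —bump→ 6^2 + 4 = 40 —(−1)→ 39
39 —HB6→ 6^2 + 3 —bump→ 7^2 + 3 = 52 —(−1)→ 51
51 —HB7→ 7^2 + 2 —bump→ 8^2 + 2 = 66 —(−1)→ 65
65 —HB8→ 8^2 + 1 —bump→ 9^2 + 1 = 82 —(−1)→ 81
81 —HB9→ 9^2 —bump→ 10^2 = 100 —(−1)→ 99

100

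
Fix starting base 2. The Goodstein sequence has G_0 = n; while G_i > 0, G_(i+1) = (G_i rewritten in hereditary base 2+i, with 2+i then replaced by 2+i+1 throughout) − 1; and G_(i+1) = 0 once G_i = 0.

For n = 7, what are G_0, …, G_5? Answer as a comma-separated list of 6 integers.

7, 30, 259, 3127, 46657, 823543

7 —HB2→ 2^2 + 2 + 1 —bump→ 3^3 + 3 + 1 = 31 —(−1)→ 30
30 —HB3→ 3^3 + 3 —bump→ 4^4 + 4 = 260 —(−1)→ 259
259 —HB4→ 4^4 + 3 —bump→ 5^5 + 3 = 3128 —(−1)→ 3127
3127 —HB5→ 5^5 + 2 —bump→ 6^6 + 2 = 46658 —(−1)→ 46657
46657 —HB6→ 6^6 + 1 —bump→ 7^7 + 1 = 823544 —(−1)→ 823543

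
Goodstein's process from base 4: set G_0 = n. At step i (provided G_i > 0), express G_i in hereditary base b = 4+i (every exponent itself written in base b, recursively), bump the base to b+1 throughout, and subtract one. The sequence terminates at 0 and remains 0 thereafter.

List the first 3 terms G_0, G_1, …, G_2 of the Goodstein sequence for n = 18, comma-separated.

18, 26, 36

(0) 18|_4 = 4^2 + 2 ↦ 5^2 + 2|_5 = 27 ⇒ 26
(1) 26|_5 = 5^2 + 1 ↦ 6^2 + 1|_6 = 37 ⇒ 36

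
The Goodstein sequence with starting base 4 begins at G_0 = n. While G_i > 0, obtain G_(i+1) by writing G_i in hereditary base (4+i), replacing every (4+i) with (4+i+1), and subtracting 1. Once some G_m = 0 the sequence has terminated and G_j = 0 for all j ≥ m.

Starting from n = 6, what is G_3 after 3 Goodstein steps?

6

G_0 = 6. HB_4(6) = 4 + 2. Bump = 7. G_1 = 6.
G_1 = 6. HB_5(6) = 5 + 1. Bump = 7. G_2 = 6.
G_2 = 6. HB_6(6) = 6. Bump = 7. G_3 = 6.
G_3 = 6. HB_7(6) = 6. Bump = 6. G_4 = 5.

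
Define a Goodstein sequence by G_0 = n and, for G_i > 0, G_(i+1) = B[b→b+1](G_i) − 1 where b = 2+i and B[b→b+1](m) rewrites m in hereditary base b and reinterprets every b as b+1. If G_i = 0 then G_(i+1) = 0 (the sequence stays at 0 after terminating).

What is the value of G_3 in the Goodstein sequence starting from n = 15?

18752

G_0=15  [base 2] 2^(2 + 1) + 2^2 + 2 + 1  →[2↦3]→  3^(3 + 1) + 3^3 + 3 + 1 = 112  −1 ⇒ G_1=111
G_1=111  [base 3] 3^(3 + 1) + 3^3 + 3  →[3↦4]→  4^(4 + 1) + 4^4 + 4 = 1284  −1 ⇒ G_2=1283
G_2=1283  [base 4] 4^(4 + 1) + 4^4 + 3  →[4↦5]→  5^(5 + 1) + 5^5 + 3 = 18753  −1 ⇒ G_3=18752
G_3=18752  [base 5] 5^(5 + 1) + 5^5 + 2  →[5↦6]→  6^(6 + 1) + 6^6 + 2 = 326594  −1 ⇒ G_4=326593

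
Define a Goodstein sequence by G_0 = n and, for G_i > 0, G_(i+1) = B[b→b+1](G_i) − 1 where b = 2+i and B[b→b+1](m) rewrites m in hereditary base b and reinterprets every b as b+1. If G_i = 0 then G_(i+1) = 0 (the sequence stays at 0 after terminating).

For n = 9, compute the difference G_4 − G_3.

[0] 9 ≡ 2^(2 + 1) + 1 (base 2). Lift 3: 82. −1: 81.
[1] 81 ≡ 3^(3 + 1) (base 3). Lift 4: 1024. −1: 1023.
[2] 1023 ≡ 3·4^4 + 3·4^3 + 3·4^2 + 3·4 + 3 (base 4). Lift 5: 9843. −1: 9842.
[3] 9842 ≡ 3·5^5 + 3·5^3 + 3·5^2 + 3·5 + 2 (base 5). Lift 6: 140744. −1: 140743.

130901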